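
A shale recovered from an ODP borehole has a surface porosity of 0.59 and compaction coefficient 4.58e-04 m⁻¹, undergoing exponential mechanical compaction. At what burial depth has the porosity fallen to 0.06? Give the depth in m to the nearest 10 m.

4990 m

Working in km (1 km = 1000 m; k in km⁻¹ = k in m⁻¹ × 1000):
Invert Athy's law: z = ln(phi₀/phi) / k
z = ln(0.59/0.06) / 0.458 = ln(9.833) / 0.458 = 2.2858 / 0.458 = 4.991 km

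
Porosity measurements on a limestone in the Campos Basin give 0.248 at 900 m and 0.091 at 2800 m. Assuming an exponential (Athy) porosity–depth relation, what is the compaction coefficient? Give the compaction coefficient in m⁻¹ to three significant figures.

Working in km (1 km = 1000 m; β in km⁻¹ = β in m⁻¹ × 1000):
Athy: φ(d) = φ₀ e^(−βd) ⇒ φ₁/φ₂ = e^{β(d₂−d₁)} ⇒ β = ln(φ₁/φ₂)/(d₂−d₁)
β = ln(0.248/0.091) / (2.8 − 0.9) = ln(2.725) / 1.9 = 1.0026 / 1.9 = 0.5277 km⁻¹

0.000528 m⁻¹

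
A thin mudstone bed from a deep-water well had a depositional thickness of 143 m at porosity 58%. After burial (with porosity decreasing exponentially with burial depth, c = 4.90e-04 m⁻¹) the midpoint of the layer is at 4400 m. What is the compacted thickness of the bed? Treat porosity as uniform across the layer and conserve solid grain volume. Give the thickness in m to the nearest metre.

64 m

Working in km (1 km = 1000 m; c in km⁻¹ = c in m⁻¹ × 1000):
Porosity at 4.4 km: φ = 0.58·exp(−0.49×4.4) = 0.0672
Solid-volume conservation: h(1−φ) = h₀(1−φ₀) ⇒ h = h₀·(1−φ₀)/(1−φ)
h = 0.143 × (1 − 0.58)/(1 − 0.0672) = 0.143 × 0.4502 = 0.0644 km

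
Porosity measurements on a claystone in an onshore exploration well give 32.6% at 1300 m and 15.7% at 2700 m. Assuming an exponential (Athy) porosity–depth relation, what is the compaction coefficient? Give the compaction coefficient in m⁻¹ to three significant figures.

Working in km (1 km = 1000 m; k in km⁻¹ = k in m⁻¹ × 1000):
Athy: φ(d) = φ₀ e^(−kd) ⇒ φ₁/φ₂ = e^{k(d₂−d₁)} ⇒ k = ln(φ₁/φ₂)/(d₂−d₁)
k = ln(0.326/0.157) / (2.7 − 1.3) = ln(2.076) / 1.4 = 0.7307 / 1.4 = 0.5219 km⁻¹

0.000522 m⁻¹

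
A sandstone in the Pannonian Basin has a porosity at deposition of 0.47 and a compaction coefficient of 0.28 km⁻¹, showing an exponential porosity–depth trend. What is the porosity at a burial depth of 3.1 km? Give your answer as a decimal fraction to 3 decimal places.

0.197

n = n₀·exp(−β·Z) = 0.47 × exp(−0.28 × 3.1) = 0.47 × exp(−0.868)
  = 0.47 × 0.4198 = 0.1973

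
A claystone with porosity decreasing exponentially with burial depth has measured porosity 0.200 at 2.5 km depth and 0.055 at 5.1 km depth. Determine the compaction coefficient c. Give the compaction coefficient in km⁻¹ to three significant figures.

Athy: φ(z) = φ₀ e^(−cz) ⇒ φ₁/φ₂ = e^{c(z₂−z₁)} ⇒ c = ln(φ₁/φ₂)/(z₂−z₁)
c = ln(0.2/0.055) / (5.1 − 2.5) = ln(3.636) / 2.6 = 1.2910 / 2.6 = 0.4965 km⁻¹

0.497 km⁻¹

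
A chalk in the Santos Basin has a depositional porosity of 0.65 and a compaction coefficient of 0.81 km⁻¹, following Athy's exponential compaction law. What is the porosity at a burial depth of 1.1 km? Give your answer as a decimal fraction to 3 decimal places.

0.267

φ = φ₀·exp(−β·z) = 0.65 × exp(−0.81 × 1.1) = 0.65 × exp(−0.891)
  = 0.65 × 0.4102 = 0.2667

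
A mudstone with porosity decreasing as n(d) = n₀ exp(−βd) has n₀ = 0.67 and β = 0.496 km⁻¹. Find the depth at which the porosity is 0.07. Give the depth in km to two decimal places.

Invert Athy's law: d = ln(n₀/n) / β
d = ln(0.67/0.07) / 0.496 = ln(9.571) / 0.496 = 2.2588 / 0.496 = 4.554 km

4.55 km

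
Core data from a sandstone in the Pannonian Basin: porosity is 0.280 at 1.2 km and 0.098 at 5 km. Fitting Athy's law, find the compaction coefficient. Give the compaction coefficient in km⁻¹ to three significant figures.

0.276 km⁻¹

Athy: φ(Z) = φ₀ e^(−cZ) ⇒ φ₁/φ₂ = e^{c(Z₂−Z₁)} ⇒ c = ln(φ₁/φ₂)/(Z₂−Z₁)
c = ln(0.28/0.098) / (5 − 1.2) = ln(2.857) / 3.8 = 1.0498 / 3.8 = 0.2763 km⁻¹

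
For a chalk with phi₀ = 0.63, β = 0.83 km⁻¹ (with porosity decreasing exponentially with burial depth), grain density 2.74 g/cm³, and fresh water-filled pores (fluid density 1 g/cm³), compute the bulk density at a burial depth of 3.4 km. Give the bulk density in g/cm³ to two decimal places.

Porosity at depth: phi = 0.63·exp(−0.83×3.4) = 0.63×0.0595 = 0.0375
Bulk density: ρ_b = (1−phi)ρ_g + phi·ρ_f = 0.9625×2.74 + 0.0375×1
       = 2.637 + 0.037 = 2.675 g/cm³

2.67 g/cm³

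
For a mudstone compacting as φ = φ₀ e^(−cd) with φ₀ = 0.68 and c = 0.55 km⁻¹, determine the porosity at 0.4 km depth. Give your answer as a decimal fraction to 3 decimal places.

φ = φ₀·exp(−c·d) = 0.68 × exp(−0.55 × 0.4) = 0.68 × exp(−0.22)
  = 0.68 × 0.8025 = 0.5457

0.546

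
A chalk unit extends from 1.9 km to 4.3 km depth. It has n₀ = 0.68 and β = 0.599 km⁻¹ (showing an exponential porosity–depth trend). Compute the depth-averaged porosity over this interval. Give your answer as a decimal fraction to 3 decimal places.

0.116

⟨n⟩ = (1/(z₂−z₁)) ∫ n₀ e^(−βz) dz = n₀·(e^(−β·z₁) − e^(−β·z₂)) / (β·(z₂−z₁))
e^(−0.599×1.9) = 0.3204; e^(−0.599×4.3) = 0.0761
⟨n⟩ = 0.68 × (0.3204 − 0.0761) / (0.599 × 2.4) = 0.68 × 0.1700 = 0.1156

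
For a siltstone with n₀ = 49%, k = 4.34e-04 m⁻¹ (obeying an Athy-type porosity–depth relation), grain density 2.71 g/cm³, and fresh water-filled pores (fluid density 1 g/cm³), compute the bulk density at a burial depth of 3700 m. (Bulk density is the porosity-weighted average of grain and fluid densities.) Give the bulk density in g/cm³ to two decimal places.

Working in km (1 km = 1000 m; k in km⁻¹ = k in m⁻¹ × 1000):
Porosity at depth: n = 0.49·exp(−0.434×3.7) = 0.49×0.2007 = 0.0984
Bulk density: ρ_b = (1−n)ρ_g + n·ρ_f = 0.9016×2.71 + 0.0984×1
       = 2.443 + 0.098 = 2.542 g/cm³

2.54 g/cm³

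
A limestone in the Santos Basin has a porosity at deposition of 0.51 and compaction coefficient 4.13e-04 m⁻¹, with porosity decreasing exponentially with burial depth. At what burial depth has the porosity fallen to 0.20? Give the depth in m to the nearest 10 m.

2270 m

Working in km (1 km = 1000 m; k in km⁻¹ = k in m⁻¹ × 1000):
Invert Athy's law: z = ln(n₀/n) / k
z = ln(0.51/0.2) / 0.413 = ln(2.55) / 0.413 = 0.9361 / 0.413 = 2.267 km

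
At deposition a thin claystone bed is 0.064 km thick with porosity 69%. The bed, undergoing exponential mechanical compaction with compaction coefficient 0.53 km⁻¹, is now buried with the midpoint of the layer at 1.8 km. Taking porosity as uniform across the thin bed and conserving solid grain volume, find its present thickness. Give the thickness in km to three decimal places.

Porosity at 1.8 km: phi = 0.69·exp(−0.53×1.8) = 0.2658
Solid-volume conservation: h(1−phi) = h₀(1−phi₀) ⇒ h = h₀·(1−phi₀)/(1−phi)
h = 0.064 × (1 − 0.69)/(1 − 0.2658) = 0.064 × 0.4222 = 0.0270 km

0.027 km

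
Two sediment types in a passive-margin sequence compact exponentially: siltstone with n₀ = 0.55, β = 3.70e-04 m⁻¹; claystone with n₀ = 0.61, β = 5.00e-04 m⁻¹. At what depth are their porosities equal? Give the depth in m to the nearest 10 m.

Working in km (1 km = 1000 m; β in km⁻¹ = β in m⁻¹ × 1000):
Set n₀ₐ e^(−βₐd) = n₀ᵦ e^(−βᵦd) ⇒ ln(n₀ₐ/n₀ᵦ) = (βₐ − βᵦ)·d
d = ln(0.55/0.61) / (0.37 − 0.5) = -0.1035 / -0.13 = 0.796 km

800 m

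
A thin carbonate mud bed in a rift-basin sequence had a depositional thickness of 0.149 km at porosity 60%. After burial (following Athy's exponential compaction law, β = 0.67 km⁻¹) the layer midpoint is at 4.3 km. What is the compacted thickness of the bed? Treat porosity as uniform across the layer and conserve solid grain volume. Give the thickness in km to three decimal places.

0.062 km

Porosity at 4.3 km: φ = 0.6·exp(−0.67×4.3) = 0.0336
Solid-volume conservation: h(1−φ) = h₀(1−φ₀) ⇒ h = h₀·(1−φ₀)/(1−φ)
h = 0.149 × (1 − 0.6)/(1 − 0.0336) = 0.149 × 0.4139 = 0.0617 km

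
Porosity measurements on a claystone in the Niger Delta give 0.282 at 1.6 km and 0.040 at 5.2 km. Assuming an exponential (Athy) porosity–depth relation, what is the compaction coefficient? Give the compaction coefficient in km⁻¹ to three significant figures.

0.543 km⁻¹

Athy: phi(z) = phi₀ e^(−βz) ⇒ phi₁/phi₂ = e^{β(z₂−z₁)} ⇒ β = ln(phi₁/phi₂)/(z₂−z₁)
β = ln(0.282/0.04) / (5.2 − 1.6) = ln(7.05) / 3.6 = 1.9530 / 3.6 = 0.5425 km⁻¹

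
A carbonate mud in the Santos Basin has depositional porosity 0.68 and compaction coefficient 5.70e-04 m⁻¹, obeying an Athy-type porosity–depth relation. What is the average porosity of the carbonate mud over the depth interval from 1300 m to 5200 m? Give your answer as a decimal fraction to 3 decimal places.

0.130

Working in km (1 km = 1000 m; c in km⁻¹ = c in m⁻¹ × 1000):
⟨phi⟩ = (1/(Z₂−Z₁)) ∫ phi₀ e^(−cZ) dZ = phi₀·(e^(−c·Z₁) − e^(−c·Z₂)) / (c·(Z₂−Z₁))
e^(−0.57×1.3) = 0.4766; e^(−0.57×5.2) = 0.0516
⟨phi⟩ = 0.68 × (0.4766 − 0.0516) / (0.57 × 3.9) = 0.68 × 0.1912 = 0.1300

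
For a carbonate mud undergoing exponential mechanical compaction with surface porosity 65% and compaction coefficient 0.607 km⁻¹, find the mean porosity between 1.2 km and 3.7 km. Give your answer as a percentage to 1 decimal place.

16.1%

⟨phi⟩ = (1/(d₂−d₁)) ∫ phi₀ e^(−cd) dd = phi₀·(e^(−c·d₁) − e^(−c·d₂)) / (c·(d₂−d₁))
e^(−0.607×1.2) = 0.4827; e^(−0.607×3.7) = 0.1058
⟨phi⟩ = 0.65 × (0.4827 − 0.1058) / (0.607 × 2.5) = 0.65 × 0.2483 = 0.1614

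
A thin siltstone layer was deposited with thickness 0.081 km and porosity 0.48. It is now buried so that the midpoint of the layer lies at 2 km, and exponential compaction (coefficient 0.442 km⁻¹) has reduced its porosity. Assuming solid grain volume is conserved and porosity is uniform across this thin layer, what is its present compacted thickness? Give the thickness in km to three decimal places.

0.053 km

Porosity at 2 km: n = 0.48·exp(−0.442×2) = 0.1983
Solid-volume conservation: h(1−n) = h₀(1−n₀) ⇒ h = h₀·(1−n₀)/(1−n)
h = 0.081 × (1 − 0.48)/(1 − 0.1983) = 0.081 × 0.6486 = 0.0525 km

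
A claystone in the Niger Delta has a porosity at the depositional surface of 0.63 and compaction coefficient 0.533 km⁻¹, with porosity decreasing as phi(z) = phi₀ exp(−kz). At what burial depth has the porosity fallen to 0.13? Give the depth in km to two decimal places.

2.96 km

Invert Athy's law: z = ln(phi₀/phi) / k
z = ln(0.63/0.13) / 0.533 = ln(4.846) / 0.533 = 1.5782 / 0.533 = 2.961 km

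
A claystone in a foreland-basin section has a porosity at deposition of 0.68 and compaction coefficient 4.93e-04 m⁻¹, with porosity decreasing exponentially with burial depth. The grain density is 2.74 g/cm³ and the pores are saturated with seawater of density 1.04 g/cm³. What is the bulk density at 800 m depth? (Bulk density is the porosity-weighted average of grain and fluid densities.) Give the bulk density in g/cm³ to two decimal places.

1.96 g/cm³

Working in km (1 km = 1000 m; β in km⁻¹ = β in m⁻¹ × 1000):
Porosity at depth: φ = 0.68·exp(−0.493×0.8) = 0.68×0.6741 = 0.4584
Bulk density: ρ_b = (1−φ)ρ_g + φ·ρ_f = 0.5416×2.74 + 0.4584×1.04
       = 1.484 + 0.477 = 1.961 g/cm³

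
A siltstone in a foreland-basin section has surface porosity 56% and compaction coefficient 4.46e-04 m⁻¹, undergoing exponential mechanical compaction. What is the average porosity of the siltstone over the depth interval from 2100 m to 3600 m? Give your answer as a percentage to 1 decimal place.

16.0%

Working in km (1 km = 1000 m; k in km⁻¹ = k in m⁻¹ × 1000):
⟨phi⟩ = (1/(d₂−d₁)) ∫ phi₀ e^(−kd) dd = phi₀·(e^(−k·d₁) − e^(−k·d₂)) / (k·(d₂−d₁))
e^(−0.446×2.1) = 0.3920; e^(−0.446×3.6) = 0.2008
⟨phi⟩ = 0.56 × (0.3920 − 0.2008) / (0.446 × 1.5) = 0.56 × 0.2858 = 0.1600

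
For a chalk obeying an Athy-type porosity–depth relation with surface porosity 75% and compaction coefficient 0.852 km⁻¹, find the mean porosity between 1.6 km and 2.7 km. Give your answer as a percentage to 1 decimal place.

12.5%

⟨phi⟩ = (1/(Z₂−Z₁)) ∫ phi₀ e^(−βZ) dZ = phi₀·(e^(−β·Z₁) − e^(−β·Z₂)) / (β·(Z₂−Z₁))
e^(−0.852×1.6) = 0.2558; e^(−0.852×2.7) = 0.1002
⟨phi⟩ = 0.75 × (0.2558 − 0.1002) / (0.852 × 1.1) = 0.75 × 0.1660 = 0.1245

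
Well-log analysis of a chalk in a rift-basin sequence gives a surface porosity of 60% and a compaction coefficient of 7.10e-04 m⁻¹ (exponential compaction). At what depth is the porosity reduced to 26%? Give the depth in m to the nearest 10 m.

Working in km (1 km = 1000 m; k in km⁻¹ = k in m⁻¹ × 1000):
Invert Athy's law: Z = ln(phi₀/phi) / k
Z = ln(0.6/0.26) / 0.71 = ln(2.308) / 0.71 = 0.8362 / 0.71 = 1.178 km

1180 m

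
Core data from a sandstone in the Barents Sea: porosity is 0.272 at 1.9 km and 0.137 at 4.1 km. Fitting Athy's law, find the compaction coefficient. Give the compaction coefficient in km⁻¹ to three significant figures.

Athy: phi(d) = phi₀ e^(−βd) ⇒ phi₁/phi₂ = e^{β(d₂−d₁)} ⇒ β = ln(phi₁/phi₂)/(d₂−d₁)
β = ln(0.272/0.137) / (4.1 − 1.9) = ln(1.985) / 2.2 = 0.6858 / 2.2 = 0.3117 km⁻¹

0.312 km⁻¹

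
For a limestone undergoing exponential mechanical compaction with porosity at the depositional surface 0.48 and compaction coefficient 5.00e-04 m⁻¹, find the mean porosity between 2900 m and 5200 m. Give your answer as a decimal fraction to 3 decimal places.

0.067

Working in km (1 km = 1000 m; β in km⁻¹ = β in m⁻¹ × 1000):
⟨n⟩ = (1/(z₂−z₁)) ∫ n₀ e^(−βz) dz = n₀·(e^(−β·z₁) − e^(−β·z₂)) / (β·(z₂−z₁))
e^(−0.5×2.9) = 0.2346; e^(−0.5×5.2) = 0.0743
⟨n⟩ = 0.48 × (0.2346 − 0.0743) / (0.5 × 2.3) = 0.48 × 0.1394 = 0.0669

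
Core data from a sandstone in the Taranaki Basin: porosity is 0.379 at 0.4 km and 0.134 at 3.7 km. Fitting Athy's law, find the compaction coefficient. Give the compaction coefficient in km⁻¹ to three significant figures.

0.315 km⁻¹

Athy: n(Z) = n₀ e^(−βZ) ⇒ n₁/n₂ = e^{β(Z₂−Z₁)} ⇒ β = ln(n₁/n₂)/(Z₂−Z₁)
β = ln(0.379/0.134) / (3.7 − 0.4) = ln(2.828) / 3.3 = 1.0397 / 3.3 = 0.3151 km⁻¹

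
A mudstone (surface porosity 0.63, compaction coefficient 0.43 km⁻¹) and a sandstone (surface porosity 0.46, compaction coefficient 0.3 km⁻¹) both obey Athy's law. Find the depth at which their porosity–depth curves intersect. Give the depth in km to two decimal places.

Set phi₀ₐ e^(−kₐZ) = phi₀ᵦ e^(−kᵦZ) ⇒ ln(phi₀ₐ/phi₀ᵦ) = (kₐ − kᵦ)·Z
Z = ln(0.63/0.46) / (0.43 − 0.3) = 0.3145 / 0.13 = 2.419 km

2.42 km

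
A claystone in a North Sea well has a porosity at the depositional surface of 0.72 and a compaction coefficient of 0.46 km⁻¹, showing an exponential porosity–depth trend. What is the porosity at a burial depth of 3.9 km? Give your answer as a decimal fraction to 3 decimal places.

n = n₀·exp(−β·d) = 0.72 × exp(−0.46 × 3.9) = 0.72 × exp(−1.794)
  = 0.72 × 0.1663 = 0.1197

0.120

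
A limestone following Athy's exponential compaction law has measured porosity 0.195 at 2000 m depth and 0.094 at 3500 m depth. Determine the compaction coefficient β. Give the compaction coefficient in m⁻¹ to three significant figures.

0.000486 m⁻¹

Working in km (1 km = 1000 m; β in km⁻¹ = β in m⁻¹ × 1000):
Athy: phi(Z) = phi₀ e^(−βZ) ⇒ phi₁/phi₂ = e^{β(Z₂−Z₁)} ⇒ β = ln(phi₁/phi₂)/(Z₂−Z₁)
β = ln(0.195/0.094) / (3.5 − 2) = ln(2.074) / 1.5 = 0.7297 / 1.5 = 0.4865 km⁻¹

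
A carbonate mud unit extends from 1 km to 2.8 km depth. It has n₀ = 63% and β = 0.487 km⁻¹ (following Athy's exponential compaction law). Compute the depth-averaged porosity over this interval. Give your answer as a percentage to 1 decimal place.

25.8%

⟨n⟩ = (1/(z₂−z₁)) ∫ n₀ e^(−βz) dz = n₀·(e^(−β·z₁) − e^(−β·z₂)) / (β·(z₂−z₁))
e^(−0.487×1) = 0.6145; e^(−0.487×2.8) = 0.2557
⟨n⟩ = 0.63 × (0.6145 − 0.2557) / (0.487 × 1.8) = 0.63 × 0.4092 = 0.2578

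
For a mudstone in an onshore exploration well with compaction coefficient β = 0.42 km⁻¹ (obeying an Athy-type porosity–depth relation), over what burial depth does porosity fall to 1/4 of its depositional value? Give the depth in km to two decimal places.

3.30 km

phi/phi₀ = 1/4 ⇒ exp(−β·d) = 1/4 ⇒ d = ln(4) / β
d = 1.3863 / 0.42 = 3.301 km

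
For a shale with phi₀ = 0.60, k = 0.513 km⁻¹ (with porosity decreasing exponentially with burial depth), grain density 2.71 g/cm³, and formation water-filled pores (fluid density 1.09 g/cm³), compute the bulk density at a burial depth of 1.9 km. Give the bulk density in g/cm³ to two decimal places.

2.34 g/cm³

Porosity at depth: phi = 0.6·exp(−0.513×1.9) = 0.6×0.3773 = 0.2264
Bulk density: ρ_b = (1−phi)ρ_g + phi·ρ_f = 0.7736×2.71 + 0.2264×1.09
       = 2.097 + 0.247 = 2.343 g/cm³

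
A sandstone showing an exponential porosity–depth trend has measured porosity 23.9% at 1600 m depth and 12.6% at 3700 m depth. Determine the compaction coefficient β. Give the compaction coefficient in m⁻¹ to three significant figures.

Working in km (1 km = 1000 m; β in km⁻¹ = β in m⁻¹ × 1000):
Athy: n(z) = n₀ e^(−βz) ⇒ n₁/n₂ = e^{β(z₂−z₁)} ⇒ β = ln(n₁/n₂)/(z₂−z₁)
β = ln(0.239/0.126) / (3.7 − 1.6) = ln(1.897) / 2.1 = 0.6402 / 2.1 = 0.3048 km⁻¹

0.000305 m⁻¹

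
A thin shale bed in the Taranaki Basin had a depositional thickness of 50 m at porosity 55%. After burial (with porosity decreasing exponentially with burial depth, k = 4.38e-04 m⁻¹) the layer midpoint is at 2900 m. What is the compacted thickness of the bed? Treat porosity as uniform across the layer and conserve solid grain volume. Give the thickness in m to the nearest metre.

Working in km (1 km = 1000 m; k in km⁻¹ = k in m⁻¹ × 1000):
Porosity at 2.9 km: n = 0.55·exp(−0.438×2.9) = 0.1544
Solid-volume conservation: h(1−n) = h₀(1−n₀) ⇒ h = h₀·(1−n₀)/(1−n)
h = 0.05 × (1 − 0.55)/(1 − 0.1544) = 0.05 × 0.5322 = 0.0266 km

27 m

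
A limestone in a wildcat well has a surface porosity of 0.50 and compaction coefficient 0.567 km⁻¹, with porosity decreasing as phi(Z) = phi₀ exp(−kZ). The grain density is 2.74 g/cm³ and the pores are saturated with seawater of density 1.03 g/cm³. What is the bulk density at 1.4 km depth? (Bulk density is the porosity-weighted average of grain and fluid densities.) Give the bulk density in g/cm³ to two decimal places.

Porosity at depth: phi = 0.5·exp(−0.567×1.4) = 0.5×0.4521 = 0.2261
Bulk density: ρ_b = (1−phi)ρ_g + phi·ρ_f = 0.7739×2.74 + 0.2261×1.03
       = 2.121 + 0.233 = 2.353 g/cm³

2.35 g/cm³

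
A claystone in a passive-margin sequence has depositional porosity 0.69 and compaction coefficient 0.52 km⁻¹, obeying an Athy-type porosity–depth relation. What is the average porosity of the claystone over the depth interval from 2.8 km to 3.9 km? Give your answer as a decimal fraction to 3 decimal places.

0.123

⟨phi⟩ = (1/(d₂−d₁)) ∫ phi₀ e^(−cd) dd = phi₀·(e^(−c·d₁) − e^(−c·d₂)) / (c·(d₂−d₁))
e^(−0.52×2.8) = 0.2332; e^(−0.52×3.9) = 0.1316
⟨phi⟩ = 0.69 × (0.2332 − 0.1316) / (0.52 × 1.1) = 0.69 × 0.1776 = 0.1225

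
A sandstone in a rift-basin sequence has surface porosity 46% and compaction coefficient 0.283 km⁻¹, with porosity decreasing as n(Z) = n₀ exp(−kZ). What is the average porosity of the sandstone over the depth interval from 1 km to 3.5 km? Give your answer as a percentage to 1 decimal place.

⟨n⟩ = (1/(Z₂−Z₁)) ∫ n₀ e^(−kZ) dZ = n₀·(e^(−k·Z₁) − e^(−k·Z₂)) / (k·(Z₂−Z₁))
e^(−0.283×1) = 0.7535; e^(−0.283×3.5) = 0.3714
⟨n⟩ = 0.46 × (0.7535 − 0.3714) / (0.283 × 2.5) = 0.46 × 0.5401 = 0.2485

24.8%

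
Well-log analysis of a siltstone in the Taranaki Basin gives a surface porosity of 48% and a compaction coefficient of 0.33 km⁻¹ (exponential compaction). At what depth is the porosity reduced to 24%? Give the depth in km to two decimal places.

2.10 km

Invert Athy's law: z = ln(φ₀/φ) / k
z = ln(0.48/0.24) / 0.33 = ln(2) / 0.33 = 0.6931 / 0.33 = 2.100 km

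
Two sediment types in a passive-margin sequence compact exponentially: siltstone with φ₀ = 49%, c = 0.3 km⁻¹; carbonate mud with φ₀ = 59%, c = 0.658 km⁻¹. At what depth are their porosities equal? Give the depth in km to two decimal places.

0.52 km

Set φ₀ₐ e^(−cₐZ) = φ₀ᵦ e^(−cᵦZ) ⇒ ln(φ₀ₐ/φ₀ᵦ) = (cₐ − cᵦ)·Z
Z = ln(0.49/0.59) / (0.3 − 0.658) = -0.1857 / -0.358 = 0.519 km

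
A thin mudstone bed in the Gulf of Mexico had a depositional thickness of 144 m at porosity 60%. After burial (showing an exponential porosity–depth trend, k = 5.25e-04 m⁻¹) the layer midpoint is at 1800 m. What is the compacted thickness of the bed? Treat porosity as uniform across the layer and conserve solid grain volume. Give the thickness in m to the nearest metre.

75 m

Working in km (1 km = 1000 m; k in km⁻¹ = k in m⁻¹ × 1000):
Porosity at 1.8 km: n = 0.6·exp(−0.525×1.8) = 0.2332
Solid-volume conservation: h(1−n) = h₀(1−n₀) ⇒ h = h₀·(1−n₀)/(1−n)
h = 0.144 × (1 − 0.6)/(1 − 0.2332) = 0.144 × 0.5217 = 0.0751 km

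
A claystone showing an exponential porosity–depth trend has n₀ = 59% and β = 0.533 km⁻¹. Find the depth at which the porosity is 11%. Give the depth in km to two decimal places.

Invert Athy's law: Z = ln(n₀/n) / β
Z = ln(0.59/0.11) / 0.533 = ln(5.364) / 0.533 = 1.6796 / 0.533 = 3.151 km

3.15 km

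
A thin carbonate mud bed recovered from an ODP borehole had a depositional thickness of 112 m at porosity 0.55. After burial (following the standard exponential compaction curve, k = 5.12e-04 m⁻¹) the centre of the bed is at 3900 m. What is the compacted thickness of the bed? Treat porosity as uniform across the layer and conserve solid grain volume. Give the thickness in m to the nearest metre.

Working in km (1 km = 1000 m; k in km⁻¹ = k in m⁻¹ × 1000):
Porosity at 3.9 km: phi = 0.55·exp(−0.512×3.9) = 0.0747
Solid-volume conservation: h(1−phi) = h₀(1−phi₀) ⇒ h = h₀·(1−phi₀)/(1−phi)
h = 0.112 × (1 − 0.55)/(1 − 0.0747) = 0.112 × 0.4863 = 0.0545 km

54 m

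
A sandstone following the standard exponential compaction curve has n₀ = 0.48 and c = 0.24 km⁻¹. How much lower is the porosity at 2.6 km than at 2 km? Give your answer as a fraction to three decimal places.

n(2) = 0.48·e^(−0.24×2) = 0.2970
n(2.6) = 0.48·e^(−0.24×2.6) = 0.2572
Δn = 0.2970 − 0.2572 = 0.0398

0.040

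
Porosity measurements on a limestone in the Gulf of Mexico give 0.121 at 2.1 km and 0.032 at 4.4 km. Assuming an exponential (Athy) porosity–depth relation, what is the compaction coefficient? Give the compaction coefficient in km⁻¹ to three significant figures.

Athy: φ(z) = φ₀ e^(−βz) ⇒ φ₁/φ₂ = e^{β(z₂−z₁)} ⇒ β = ln(φ₁/φ₂)/(z₂−z₁)
β = ln(0.121/0.032) / (4.4 − 2.1) = ln(3.781) / 2.3 = 1.3301 / 2.3 = 0.5783 km⁻¹

0.578 km⁻¹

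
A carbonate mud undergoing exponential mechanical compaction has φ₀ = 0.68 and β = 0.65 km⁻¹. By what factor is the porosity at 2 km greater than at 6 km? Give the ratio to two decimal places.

φ(d₁)/φ(d₂) = e^(−β·d₁)/e^(−β·d₂) = e^{β(d₂−d₁)}
= exp(0.65 × 4) = exp(2.6) = 13.4637

13.46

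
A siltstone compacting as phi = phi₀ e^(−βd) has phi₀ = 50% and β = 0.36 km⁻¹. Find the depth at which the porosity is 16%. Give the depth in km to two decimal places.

3.17 km

Invert Athy's law: d = ln(phi₀/phi) / β
d = ln(0.5/0.16) / 0.36 = ln(3.125) / 0.36 = 1.1394 / 0.36 = 3.165 km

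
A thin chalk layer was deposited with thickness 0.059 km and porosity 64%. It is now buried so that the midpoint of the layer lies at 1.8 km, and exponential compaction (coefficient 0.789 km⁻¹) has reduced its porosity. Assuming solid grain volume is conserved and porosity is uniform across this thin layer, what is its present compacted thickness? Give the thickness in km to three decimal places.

0.025 km

Porosity at 1.8 km: n = 0.64·exp(−0.789×1.8) = 0.1547
Solid-volume conservation: h(1−n) = h₀(1−n₀) ⇒ h = h₀·(1−n₀)/(1−n)
h = 0.059 × (1 − 0.64)/(1 − 0.1547) = 0.059 × 0.4259 = 0.0251 km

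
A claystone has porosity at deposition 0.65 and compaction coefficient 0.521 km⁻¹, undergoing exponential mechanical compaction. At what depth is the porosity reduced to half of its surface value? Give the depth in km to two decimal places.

1.33 km

n/n₀ = 1/2 ⇒ exp(−k·d) = 1/2 ⇒ d = ln(2) / k
d = 0.6931 / 0.521 = 1.330 km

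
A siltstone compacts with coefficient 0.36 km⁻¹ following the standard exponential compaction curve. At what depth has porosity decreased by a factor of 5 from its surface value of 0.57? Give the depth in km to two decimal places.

4.47 km

phi/phi₀ = 1/5 ⇒ exp(−c·Z) = 1/5 ⇒ Z = ln(5) / c
Z = 1.6094 / 0.36 = 4.471 km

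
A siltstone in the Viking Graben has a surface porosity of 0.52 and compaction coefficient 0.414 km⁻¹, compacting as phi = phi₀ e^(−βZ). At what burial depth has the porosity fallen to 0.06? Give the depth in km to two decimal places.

Invert Athy's law: Z = ln(phi₀/phi) / β
Z = ln(0.52/0.06) / 0.414 = ln(8.667) / 0.414 = 2.1595 / 0.414 = 5.216 km

5.22 km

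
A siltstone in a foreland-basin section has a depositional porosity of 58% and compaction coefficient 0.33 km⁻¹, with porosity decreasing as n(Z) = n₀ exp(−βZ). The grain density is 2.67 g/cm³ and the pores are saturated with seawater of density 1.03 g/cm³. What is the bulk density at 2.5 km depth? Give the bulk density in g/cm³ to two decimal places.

Porosity at depth: n = 0.58·exp(−0.33×2.5) = 0.58×0.4382 = 0.2542
Bulk density: ρ_b = (1−n)ρ_g + n·ρ_f = 0.7458×2.67 + 0.2542×1.03
       = 1.991 + 0.262 = 2.253 g/cm³

2.25 g/cm³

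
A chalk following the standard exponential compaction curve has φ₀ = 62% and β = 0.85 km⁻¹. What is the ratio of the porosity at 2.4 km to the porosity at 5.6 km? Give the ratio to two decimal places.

φ(d₁)/φ(d₂) = e^(−β·d₁)/e^(−β·d₂) = e^{β(d₂−d₁)}
= exp(0.85 × 3.2) = exp(2.72) = 15.1803

15.18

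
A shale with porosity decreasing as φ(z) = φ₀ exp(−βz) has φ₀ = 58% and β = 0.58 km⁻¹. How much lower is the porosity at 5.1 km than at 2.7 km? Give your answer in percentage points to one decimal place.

φ(2.7) = 0.58·e^(−0.58×2.7) = 0.1211
φ(5.1) = 0.58·e^(−0.58×5.1) = 0.0301
Δφ = 0.1211 − 0.0301 = 0.0910

9.1 percentage points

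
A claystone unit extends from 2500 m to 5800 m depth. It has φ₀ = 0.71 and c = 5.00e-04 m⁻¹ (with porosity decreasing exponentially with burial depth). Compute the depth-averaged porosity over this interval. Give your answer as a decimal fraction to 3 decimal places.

Working in km (1 km = 1000 m; c in km⁻¹ = c in m⁻¹ × 1000):
⟨φ⟩ = (1/(Z₂−Z₁)) ∫ φ₀ e^(−cZ) dZ = φ₀·(e^(−c·Z₁) − e^(−c·Z₂)) / (c·(Z₂−Z₁))
e^(−0.5×2.5) = 0.2865; e^(−0.5×5.8) = 0.0550
⟨φ⟩ = 0.71 × (0.2865 − 0.0550) / (0.5 × 3.3) = 0.71 × 0.1403 = 0.0996

0.100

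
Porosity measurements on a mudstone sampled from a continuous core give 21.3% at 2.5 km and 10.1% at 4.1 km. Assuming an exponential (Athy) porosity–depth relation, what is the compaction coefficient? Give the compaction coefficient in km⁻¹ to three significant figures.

Athy: φ(z) = φ₀ e^(−cz) ⇒ φ₁/φ₂ = e^{c(z₂−z₁)} ⇒ c = ln(φ₁/φ₂)/(z₂−z₁)
c = ln(0.213/0.101) / (4.1 − 2.5) = ln(2.109) / 1.6 = 0.7462 / 1.6 = 0.4664 km⁻¹

0.466 km⁻¹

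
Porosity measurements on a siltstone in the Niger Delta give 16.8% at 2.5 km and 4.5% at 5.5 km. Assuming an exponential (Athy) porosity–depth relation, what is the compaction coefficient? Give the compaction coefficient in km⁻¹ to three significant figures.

Athy: φ(d) = φ₀ e^(−βd) ⇒ φ₁/φ₂ = e^{β(d₂−d₁)} ⇒ β = ln(φ₁/φ₂)/(d₂−d₁)
β = ln(0.168/0.045) / (5.5 − 2.5) = ln(3.733) / 3 = 1.3173 / 3 = 0.4391 km⁻¹

0.439 km⁻¹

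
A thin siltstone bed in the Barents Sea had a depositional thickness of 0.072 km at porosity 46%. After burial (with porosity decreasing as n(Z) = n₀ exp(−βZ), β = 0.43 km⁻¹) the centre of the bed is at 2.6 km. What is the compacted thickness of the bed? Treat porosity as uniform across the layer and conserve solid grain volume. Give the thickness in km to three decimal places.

Porosity at 2.6 km: n = 0.46·exp(−0.43×2.6) = 0.1504
Solid-volume conservation: h(1−n) = h₀(1−n₀) ⇒ h = h₀·(1−n₀)/(1−n)
h = 0.072 × (1 − 0.46)/(1 − 0.1504) = 0.072 × 0.6356 = 0.0458 km

0.046 km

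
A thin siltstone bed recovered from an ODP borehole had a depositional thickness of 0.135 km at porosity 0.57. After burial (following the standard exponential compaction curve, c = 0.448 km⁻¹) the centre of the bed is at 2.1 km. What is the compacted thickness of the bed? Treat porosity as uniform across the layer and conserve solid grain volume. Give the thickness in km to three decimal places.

0.075 km

Porosity at 2.1 km: phi = 0.57·exp(−0.448×2.1) = 0.2225
Solid-volume conservation: h(1−phi) = h₀(1−phi₀) ⇒ h = h₀·(1−phi₀)/(1−phi)
h = 0.135 × (1 − 0.57)/(1 − 0.2225) = 0.135 × 0.5530 = 0.0747 km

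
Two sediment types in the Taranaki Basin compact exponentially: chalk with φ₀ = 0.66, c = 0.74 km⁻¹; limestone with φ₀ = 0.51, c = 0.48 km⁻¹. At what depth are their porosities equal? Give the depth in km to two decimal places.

Set φ₀ₐ e^(−cₐd) = φ₀ᵦ e^(−cᵦd) ⇒ ln(φ₀ₐ/φ₀ᵦ) = (cₐ − cᵦ)·d
d = ln(0.66/0.51) / (0.74 − 0.48) = 0.2578 / 0.26 = 0.992 km

0.99 km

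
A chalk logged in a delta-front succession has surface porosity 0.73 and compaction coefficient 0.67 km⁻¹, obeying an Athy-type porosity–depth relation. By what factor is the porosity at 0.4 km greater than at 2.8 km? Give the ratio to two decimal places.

φ(d₁)/φ(d₂) = e^(−c·d₁)/e^(−c·d₂) = e^{c(d₂−d₁)}
= exp(0.67 × 2.4) = exp(1.608) = 4.9928

4.99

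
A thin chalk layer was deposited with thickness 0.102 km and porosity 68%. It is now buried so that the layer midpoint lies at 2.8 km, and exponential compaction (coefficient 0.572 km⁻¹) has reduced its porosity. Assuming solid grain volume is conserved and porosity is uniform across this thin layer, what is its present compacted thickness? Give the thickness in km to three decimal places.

0.038 km

Porosity at 2.8 km: φ = 0.68·exp(−0.572×2.8) = 0.1371
Solid-volume conservation: h(1−φ) = h₀(1−φ₀) ⇒ h = h₀·(1−φ₀)/(1−φ)
h = 0.102 × (1 − 0.68)/(1 − 0.1371) = 0.102 × 0.3708 = 0.0378 km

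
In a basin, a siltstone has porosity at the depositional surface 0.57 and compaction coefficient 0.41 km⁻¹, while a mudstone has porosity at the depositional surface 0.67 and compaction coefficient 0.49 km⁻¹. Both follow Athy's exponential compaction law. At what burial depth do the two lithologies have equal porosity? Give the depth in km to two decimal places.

Set phi₀ₐ e^(−cₐZ) = phi₀ᵦ e^(−cᵦZ) ⇒ ln(phi₀ₐ/phi₀ᵦ) = (cₐ − cᵦ)·Z
Z = ln(0.57/0.67) / (0.41 − 0.49) = -0.1616 / -0.08 = 2.021 km

2.02 km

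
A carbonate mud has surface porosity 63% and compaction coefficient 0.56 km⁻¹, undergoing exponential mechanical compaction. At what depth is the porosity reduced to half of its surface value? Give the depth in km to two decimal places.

n/n₀ = 1/2 ⇒ exp(−c·d) = 1/2 ⇒ d = ln(2) / c
d = 0.6931 / 0.56 = 1.238 km

1.24 km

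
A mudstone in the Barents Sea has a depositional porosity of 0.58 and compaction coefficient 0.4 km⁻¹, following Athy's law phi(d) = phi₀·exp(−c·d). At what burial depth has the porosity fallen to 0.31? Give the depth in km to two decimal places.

Invert Athy's law: d = ln(phi₀/phi) / c
d = ln(0.58/0.31) / 0.4 = ln(1.871) / 0.4 = 0.6265 / 0.4 = 1.566 km

1.57 km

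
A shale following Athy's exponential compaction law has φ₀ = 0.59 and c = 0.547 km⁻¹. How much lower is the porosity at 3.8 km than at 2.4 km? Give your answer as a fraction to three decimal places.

0.085

φ(2.4) = 0.59·e^(−0.547×2.4) = 0.1587
φ(3.8) = 0.59·e^(−0.547×3.8) = 0.0738
Δφ = 0.1587 − 0.0738 = 0.0849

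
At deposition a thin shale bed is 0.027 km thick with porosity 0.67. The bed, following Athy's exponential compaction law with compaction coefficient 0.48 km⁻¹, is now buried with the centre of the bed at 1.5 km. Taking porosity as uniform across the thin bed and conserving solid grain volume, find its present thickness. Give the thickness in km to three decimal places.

Porosity at 1.5 km: φ = 0.67·exp(−0.48×1.5) = 0.3261
Solid-volume conservation: h(1−φ) = h₀(1−φ₀) ⇒ h = h₀·(1−φ₀)/(1−φ)
h = 0.027 × (1 − 0.67)/(1 − 0.3261) = 0.027 × 0.4897 = 0.0132 km

0.013 km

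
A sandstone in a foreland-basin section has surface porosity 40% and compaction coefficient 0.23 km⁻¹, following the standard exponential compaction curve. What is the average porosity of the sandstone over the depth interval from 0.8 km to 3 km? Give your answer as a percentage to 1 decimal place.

26.1%

⟨phi⟩ = (1/(z₂−z₁)) ∫ phi₀ e^(−cz) dz = phi₀·(e^(−c·z₁) − e^(−c·z₂)) / (c·(z₂−z₁))
e^(−0.23×0.8) = 0.8319; e^(−0.23×3) = 0.5016
⟨phi⟩ = 0.4 × (0.8319 − 0.5016) / (0.23 × 2.2) = 0.4 × 0.6529 = 0.2612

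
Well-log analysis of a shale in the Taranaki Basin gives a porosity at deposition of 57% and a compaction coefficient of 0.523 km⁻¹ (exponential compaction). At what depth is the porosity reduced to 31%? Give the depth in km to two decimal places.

1.16 km

Invert Athy's law: d = ln(n₀/n) / k
d = ln(0.57/0.31) / 0.523 = ln(1.839) / 0.523 = 0.6091 / 0.523 = 1.165 km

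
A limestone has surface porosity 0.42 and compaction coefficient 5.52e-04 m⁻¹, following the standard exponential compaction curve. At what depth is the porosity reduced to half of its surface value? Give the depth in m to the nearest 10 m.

1260 m

Working in km (1 km = 1000 m; β in km⁻¹ = β in m⁻¹ × 1000):
phi/phi₀ = 1/2 ⇒ exp(−β·d) = 1/2 ⇒ d = ln(2) / β
d = 0.6931 / 0.552 = 1.256 km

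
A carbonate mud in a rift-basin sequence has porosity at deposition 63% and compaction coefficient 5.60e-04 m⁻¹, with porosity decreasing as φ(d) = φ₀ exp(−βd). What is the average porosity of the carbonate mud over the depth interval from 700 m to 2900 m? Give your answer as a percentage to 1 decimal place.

24.5%

Working in km (1 km = 1000 m; β in km⁻¹ = β in m⁻¹ × 1000):
⟨φ⟩ = (1/(d₂−d₁)) ∫ φ₀ e^(−βd) dd = φ₀·(e^(−β·d₁) − e^(−β·d₂)) / (β·(d₂−d₁))
e^(−0.56×0.7) = 0.6757; e^(−0.56×2.9) = 0.1971
⟨φ⟩ = 0.63 × (0.6757 − 0.1971) / (0.56 × 2.2) = 0.63 × 0.3885 = 0.2447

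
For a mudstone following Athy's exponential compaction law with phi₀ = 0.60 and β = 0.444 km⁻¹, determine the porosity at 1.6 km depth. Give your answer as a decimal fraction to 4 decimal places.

0.2949

phi = phi₀·exp(−β·d) = 0.6 × exp(−0.444 × 1.6) = 0.6 × exp(−0.7104)
  = 0.6 × 0.4914 = 0.2949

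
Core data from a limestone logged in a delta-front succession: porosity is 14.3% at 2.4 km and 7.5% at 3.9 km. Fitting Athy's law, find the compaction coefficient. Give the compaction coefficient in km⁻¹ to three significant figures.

Athy: φ(Z) = φ₀ e^(−kZ) ⇒ φ₁/φ₂ = e^{k(Z₂−Z₁)} ⇒ k = ln(φ₁/φ₂)/(Z₂−Z₁)
k = ln(0.143/0.075) / (3.9 − 2.4) = ln(1.907) / 1.5 = 0.6454 / 1.5 = 0.4302 km⁻¹

0.430 km⁻¹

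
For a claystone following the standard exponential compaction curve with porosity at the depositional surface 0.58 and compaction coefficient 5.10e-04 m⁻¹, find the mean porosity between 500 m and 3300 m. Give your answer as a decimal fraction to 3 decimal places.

0.239

Working in km (1 km = 1000 m; β in km⁻¹ = β in m⁻¹ × 1000):
⟨n⟩ = (1/(z₂−z₁)) ∫ n₀ e^(−βz) dz = n₀·(e^(−β·z₁) − e^(−β·z₂)) / (β·(z₂−z₁))
e^(−0.51×0.5) = 0.7749; e^(−0.51×3.3) = 0.1858
⟨n⟩ = 0.58 × (0.7749 − 0.1858) / (0.51 × 2.8) = 0.58 × 0.4125 = 0.2393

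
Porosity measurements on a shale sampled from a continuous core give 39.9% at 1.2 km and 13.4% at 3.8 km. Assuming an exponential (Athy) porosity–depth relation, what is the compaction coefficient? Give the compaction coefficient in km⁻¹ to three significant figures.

0.420 km⁻¹

Athy: phi(Z) = phi₀ e^(−kZ) ⇒ phi₁/phi₂ = e^{k(Z₂−Z₁)} ⇒ k = ln(phi₁/phi₂)/(Z₂−Z₁)
k = ln(0.399/0.134) / (3.8 − 1.2) = ln(2.978) / 2.6 = 1.0911 / 2.6 = 0.4197 km⁻¹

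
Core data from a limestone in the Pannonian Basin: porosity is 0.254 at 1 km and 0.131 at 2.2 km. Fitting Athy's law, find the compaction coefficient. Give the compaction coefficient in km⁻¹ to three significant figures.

0.552 km⁻¹

Athy: n(Z) = n₀ e^(−cZ) ⇒ n₁/n₂ = e^{c(Z₂−Z₁)} ⇒ c = ln(n₁/n₂)/(Z₂−Z₁)
c = ln(0.254/0.131) / (2.2 − 1) = ln(1.939) / 1.2 = 0.6621 / 1.2 = 0.5518 km⁻¹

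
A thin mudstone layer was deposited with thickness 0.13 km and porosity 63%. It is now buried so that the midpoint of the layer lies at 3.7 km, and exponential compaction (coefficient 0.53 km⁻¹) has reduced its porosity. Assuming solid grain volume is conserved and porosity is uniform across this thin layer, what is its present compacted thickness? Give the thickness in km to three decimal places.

Porosity at 3.7 km: n = 0.63·exp(−0.53×3.7) = 0.0887
Solid-volume conservation: h(1−n) = h₀(1−n₀) ⇒ h = h₀·(1−n₀)/(1−n)
h = 0.13 × (1 − 0.63)/(1 − 0.0887) = 0.13 × 0.4060 = 0.0528 km

0.053 km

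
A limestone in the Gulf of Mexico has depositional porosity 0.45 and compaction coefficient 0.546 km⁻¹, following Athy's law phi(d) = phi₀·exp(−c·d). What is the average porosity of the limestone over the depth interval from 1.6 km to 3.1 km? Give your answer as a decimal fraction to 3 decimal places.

0.128

⟨phi⟩ = (1/(d₂−d₁)) ∫ phi₀ e^(−cd) dd = phi₀·(e^(−c·d₁) − e^(−c·d₂)) / (c·(d₂−d₁))
e^(−0.546×1.6) = 0.4174; e^(−0.546×3.1) = 0.1840
⟨phi⟩ = 0.45 × (0.4174 − 0.1840) / (0.546 × 1.5) = 0.45 × 0.2850 = 0.1282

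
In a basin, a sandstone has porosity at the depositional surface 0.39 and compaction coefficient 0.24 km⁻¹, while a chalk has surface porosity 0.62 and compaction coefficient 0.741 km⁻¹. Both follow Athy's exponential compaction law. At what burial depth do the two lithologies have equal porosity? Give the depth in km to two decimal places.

Set phi₀ₐ e^(−βₐz) = phi₀ᵦ e^(−βᵦz) ⇒ ln(phi₀ₐ/phi₀ᵦ) = (βₐ − βᵦ)·z
z = ln(0.39/0.62) / (0.24 − 0.741) = -0.4636 / -0.501 = 0.925 km

0.93 km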